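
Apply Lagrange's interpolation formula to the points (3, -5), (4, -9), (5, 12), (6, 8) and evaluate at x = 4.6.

Lagrange interpolation formula:
P(x) = Σ yᵢ × Lᵢ(x)
where Lᵢ(x) = Π_{j≠i} (x - xⱼ)/(xᵢ - xⱼ)

L_0(4.6) = (4.6 - 4)/(3 - 4) × (4.6 - 5)/(3 - 5) × (4.6 - 6)/(3 - 6) = -0.056000
L_1(4.6) = (4.6 - 3)/(4 - 3) × (4.6 - 5)/(4 - 5) × (4.6 - 6)/(4 - 6) = 0.448000
L_2(4.6) = (4.6 - 3)/(5 - 3) × (4.6 - 4)/(5 - 4) × (4.6 - 6)/(5 - 6) = 0.672000
L_3(4.6) = (4.6 - 3)/(6 - 3) × (4.6 - 4)/(6 - 4) × (4.6 - 5)/(6 - 5) = -0.064000

P(4.6) = (-5)×L_0(4.6) + (-9)×L_1(4.6) + 12×L_2(4.6) + 8×L_3(4.6)
P(4.6) = 3.800000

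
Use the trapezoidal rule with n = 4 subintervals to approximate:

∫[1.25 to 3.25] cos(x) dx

f(x) = cos(x)
a = 1.25, b = 3.25, n = 4
h = (b - a)/n = 0.500000

Trapezoidal rule: (h/2)[f(x₀) + 2f(x₁) + 2f(x₂) + ... + f(xₙ)]

x_0 = 1.2500, f(x_0) = 0.315322, coefficient = 1
x_1 = 1.7500, f(x_1) = -0.178246, coefficient = 2
x_2 = 2.2500, f(x_2) = -0.628174, coefficient = 2
x_3 = 2.7500, f(x_3) = -0.924302, coefficient = 2
x_4 = 3.2500, f(x_4) = -0.994130, coefficient = 1

I ≈ (0.500000/2) × -4.140251 = -1.035063
Exact value: -1.057180
Error: 0.022117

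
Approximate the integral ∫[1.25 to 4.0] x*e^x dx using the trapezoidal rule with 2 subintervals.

f(x) = x*e^x
a = 1.25, b = 4.0, n = 2
h = (b - a)/n = 1.375000

Trapezoidal rule: (h/2)[f(x₀) + 2f(x₁) + 2f(x₂) + ... + f(xₙ)]

x_0 = 1.2500, f(x_0) = 4.362929, coefficient = 1
x_1 = 2.6250, f(x_1) = 36.237007, coefficient = 2
x_2 = 4.0000, f(x_2) = 218.392600, coefficient = 1

I ≈ (1.375000/2) × 295.229543 = 202.970311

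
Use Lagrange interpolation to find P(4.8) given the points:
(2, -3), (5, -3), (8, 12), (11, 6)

Lagrange interpolation formula:
P(x) = Σ yᵢ × Lᵢ(x)
where Lᵢ(x) = Π_{j≠i} (x - xⱼ)/(xᵢ - xⱼ)

L_0(4.8) = (4.8 - 5)/(2 - 5) × (4.8 - 8)/(2 - 8) × (4.8 - 11)/(2 - 11) = 0.024494
L_1(4.8) = (4.8 - 2)/(5 - 2) × (4.8 - 8)/(5 - 8) × (4.8 - 11)/(5 - 11) = 1.028741
L_2(4.8) = (4.8 - 2)/(8 - 2) × (4.8 - 5)/(8 - 5) × (4.8 - 11)/(8 - 11) = -0.064296
L_3(4.8) = (4.8 - 2)/(11 - 2) × (4.8 - 5)/(11 - 5) × (4.8 - 8)/(11 - 8) = 0.011062

P(4.8) = (-3)×L_0(4.8) + (-3)×L_1(4.8) + 12×L_2(4.8) + 6×L_3(4.8)
P(4.8) = -3.864889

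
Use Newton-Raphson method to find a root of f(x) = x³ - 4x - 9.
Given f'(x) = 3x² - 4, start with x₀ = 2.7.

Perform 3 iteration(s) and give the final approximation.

f(x) = x³ - 4x - 9
f'(x) = 3x² - 4
x₀ = 2.7

Newton-Raphson formula: x_{n+1} = x_n - f(x_n)/f'(x_n)

Iteration 1:
  f(2.700000) = -0.117000
  f'(2.700000) = 17.870000
  x_1 = 2.700000 - (-0.117000)/17.870000 = 2.706547
Iteration 2:
  f(2.706547) = 0.000348
  f'(2.706547) = 17.976195
  x_2 = 2.706547 - 0.000348/17.976195 = 2.706528
Iteration 3:
  f(2.706528) = 0.000000
  f'(2.706528) = 17.975881
  x_3 = 2.706528 - 0.000000/17.975881 = 2.706528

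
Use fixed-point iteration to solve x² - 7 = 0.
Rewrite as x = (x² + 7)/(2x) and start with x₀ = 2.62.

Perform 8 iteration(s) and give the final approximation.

Equation: x² - 7 = 0
Fixed-point form: x = (x² + 7)/(2x)
x₀ = 2.62

x_1 = g(2.620000) = 2.645878
x_2 = g(2.645878) = 2.645751
x_3 = g(2.645751) = 2.645751
x_4 = g(2.645751) = 2.645751
x_5 = g(2.645751) = 2.645751
x_6 = g(2.645751) = 2.645751
x_7 = g(2.645751) = 2.645751
x_8 = g(2.645751) = 2.645751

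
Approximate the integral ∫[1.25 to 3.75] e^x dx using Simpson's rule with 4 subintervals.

f(x) = e^x
a = 1.25, b = 3.75, n = 4
h = (b - a)/n = 0.625000

Simpson's rule: (h/3)[f(x₀) + 4f(x₁) + 2f(x₂) + ... + f(xₙ)]

x_0 = 1.2500, f(x_0) = 3.490343, coefficient = 1
x_1 = 1.8750, f(x_1) = 6.520819, coefficient = 4
x_2 = 2.5000, f(x_2) = 12.182494, coefficient = 2
x_3 = 3.1250, f(x_3) = 22.759895, coefficient = 4
x_4 = 3.7500, f(x_4) = 42.521082, coefficient = 1

I ≈ (0.625000/3) × 187.499270 = 39.062348
Exact value: 39.030739
Error: 0.031609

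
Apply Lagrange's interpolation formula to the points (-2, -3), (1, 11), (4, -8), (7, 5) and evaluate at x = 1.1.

Lagrange interpolation formula:
P(x) = Σ yᵢ × Lᵢ(x)
where Lᵢ(x) = Π_{j≠i} (x - xⱼ)/(xᵢ - xⱼ)

L_0(1.1) = (1.1 - 1)/(-2 - 1) × (1.1 - 4)/(-2 - 4) × (1.1 - 7)/(-2 - 7) = -0.010562
L_1(1.1) = (1.1 - (-2))/(1 - (-2)) × (1.1 - 4)/(1 - 4) × (1.1 - 7)/(1 - 7) = 0.982241
L_2(1.1) = (1.1 - (-2))/(4 - (-2)) × (1.1 - 1)/(4 - 1) × (1.1 - 7)/(4 - 7) = 0.033870
L_3(1.1) = (1.1 - (-2))/(7 - (-2)) × (1.1 - 1)/(7 - 1) × (1.1 - 4)/(7 - 4) = -0.005549

P(1.1) = (-3)×L_0(1.1) + 11×L_1(1.1) + (-8)×L_2(1.1) + 5×L_3(1.1)
P(1.1) = 10.537623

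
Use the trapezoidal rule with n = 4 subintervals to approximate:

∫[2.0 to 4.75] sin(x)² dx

f(x) = sin(x)²
a = 2.0, b = 4.75, n = 4
h = (b - a)/n = 0.687500

Trapezoidal rule: (h/2)[f(x₀) + 2f(x₁) + 2f(x₂) + ... + f(xₙ)]

x_0 = 2.0000, f(x_0) = 0.826822, coefficient = 1
x_1 = 2.6875, f(x_1) = 0.192411, coefficient = 2
x_2 = 3.3750, f(x_2) = 0.053497, coefficient = 2
x_3 = 4.0625, f(x_3) = 0.633856, coefficient = 2
x_4 = 4.7500, f(x_4) = 0.998586, coefficient = 1

I ≈ (0.687500/2) × 3.584937 = 1.232322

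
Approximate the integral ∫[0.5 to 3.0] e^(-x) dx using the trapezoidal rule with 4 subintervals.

f(x) = e^(-x)
a = 0.5, b = 3.0, n = 4
h = (b - a)/n = 0.625000

Trapezoidal rule: (h/2)[f(x₀) + 2f(x₁) + 2f(x₂) + ... + f(xₙ)]

x_0 = 0.5000, f(x_0) = 0.606531, coefficient = 1
x_1 = 1.1250, f(x_1) = 0.324652, coefficient = 2
x_2 = 1.7500, f(x_2) = 0.173774, coefficient = 2
x_3 = 2.3750, f(x_3) = 0.093014, coefficient = 2
x_4 = 3.0000, f(x_4) = 0.049787, coefficient = 1

I ≈ (0.625000/2) × 1.839200 = 0.574750
Exact value: 0.556744
Error: 0.018006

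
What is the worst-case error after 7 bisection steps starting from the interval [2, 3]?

Bisection error bound: |error| ≤ (b-a)/2^n
|error| ≤ (3 - 2)/2^7 = 1/2^7
|error| ≤ 0.0078125000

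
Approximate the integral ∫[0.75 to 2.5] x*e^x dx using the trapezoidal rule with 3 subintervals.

f(x) = x*e^x
a = 0.75, b = 2.5, n = 3
h = (b - a)/n = 0.583333

Trapezoidal rule: (h/2)[f(x₀) + 2f(x₁) + 2f(x₂) + ... + f(xₙ)]

x_0 = 0.7500, f(x_0) = 1.587750, coefficient = 1
x_1 = 1.3333, f(x_1) = 5.058224, coefficient = 2
x_2 = 1.9167, f(x_2) = 13.029998, coefficient = 2
x_3 = 2.5000, f(x_3) = 30.456235, coefficient = 1

I ≈ (0.583333/2) × 68.220429 = 19.897625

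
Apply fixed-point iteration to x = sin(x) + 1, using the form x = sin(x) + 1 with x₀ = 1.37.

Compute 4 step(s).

Equation: x = sin(x) + 1
Fixed-point form: x = sin(x) + 1
x₀ = 1.37

x_1 = g(1.370000) = 1.979908
x_2 = g(1.979908) = 1.917475
x_3 = g(1.917475) = 1.940507
x_4 = g(1.940507) = 1.932432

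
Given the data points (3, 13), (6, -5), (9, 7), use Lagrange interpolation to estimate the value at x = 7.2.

Lagrange interpolation formula:
P(x) = Σ yᵢ × Lᵢ(x)
where Lᵢ(x) = Π_{j≠i} (x - xⱼ)/(xᵢ - xⱼ)

L_0(7.2) = (7.2 - 6)/(3 - 6) × (7.2 - 9)/(3 - 9) = -0.120000
L_1(7.2) = (7.2 - 3)/(6 - 3) × (7.2 - 9)/(6 - 9) = 0.840000
L_2(7.2) = (7.2 - 3)/(9 - 3) × (7.2 - 6)/(9 - 6) = 0.280000

P(7.2) = 13×L_0(7.2) + (-5)×L_1(7.2) + 7×L_2(7.2)
P(7.2) = -3.800000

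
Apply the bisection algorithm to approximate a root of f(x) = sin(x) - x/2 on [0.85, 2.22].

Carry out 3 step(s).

f(x) = sin(x) - x/2
Initial interval: [0.85, 2.22]

Iteration 1:
  c_1 = (0.850000 + 2.220000)/2 = 1.535000
  f(c_1) = f(1.535000) = 0.231859
  f(a) × f(c) ≥ 0, new interval: [1.535000, 2.220000]
Iteration 2:
  c_2 = (1.535000 + 2.220000)/2 = 1.877500
  f(c_2) = f(1.877500) = 0.014584
  f(a) × f(c) ≥ 0, new interval: [1.877500, 2.220000]
Iteration 3:
  c_3 = (1.877500 + 2.220000)/2 = 2.048750
  f(c_3) = f(2.048750) = -0.136437
  f(a) × f(c) < 0, new interval: [1.877500, 2.048750]

After 3 iteration(s), the approximation is c_3 = 2.048750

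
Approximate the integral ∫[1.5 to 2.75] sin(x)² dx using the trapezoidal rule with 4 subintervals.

f(x) = sin(x)²
a = 1.5, b = 2.75, n = 4
h = (b - a)/n = 0.312500

Trapezoidal rule: (h/2)[f(x₀) + 2f(x₁) + 2f(x₂) + ... + f(xₙ)]

x_0 = 1.5000, f(x_0) = 0.994996, coefficient = 1
x_1 = 1.8125, f(x_1) = 0.942708, coefficient = 2
x_2 = 2.1250, f(x_2) = 0.723044, coefficient = 2
x_3 = 2.4375, f(x_3) = 0.419052, coefficient = 2
x_4 = 2.7500, f(x_4) = 0.145665, coefficient = 1

I ≈ (0.312500/2) × 5.310270 = 0.829730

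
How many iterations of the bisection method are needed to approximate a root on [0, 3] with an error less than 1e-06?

We need (b-a)/2^n ≤ 1e-06
(3 - 0)/2^n ≤ 1e-06
3/2^n ≤ 1e-06
2^n ≥ 3000000
n ≥ log₂(3000000) = 21.52
n ≥ 22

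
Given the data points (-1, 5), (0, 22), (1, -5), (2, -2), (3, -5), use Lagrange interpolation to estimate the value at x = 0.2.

Lagrange interpolation formula:
P(x) = Σ yᵢ × Lᵢ(x)
where Lᵢ(x) = Π_{j≠i} (x - xⱼ)/(xᵢ - xⱼ)

L_0(0.2) = (0.2 - 0)/(-1 - 0) × (0.2 - 1)/(-1 - 1) × (0.2 - 2)/(-1 - 2) × (0.2 - 3)/(-1 - 3) = -0.033600
L_1(0.2) = (0.2 - (-1))/(0 - (-1)) × (0.2 - 1)/(0 - 1) × (0.2 - 2)/(0 - 2) × (0.2 - 3)/(0 - 3) = 0.806400
L_2(0.2) = (0.2 - (-1))/(1 - (-1)) × (0.2 - 0)/(1 - 0) × (0.2 - 2)/(1 - 2) × (0.2 - 3)/(1 - 3) = 0.302400
L_3(0.2) = (0.2 - (-1))/(2 - (-1)) × (0.2 - 0)/(2 - 0) × (0.2 - 1)/(2 - 1) × (0.2 - 3)/(2 - 3) = -0.089600
L_4(0.2) = (0.2 - (-1))/(3 - (-1)) × (0.2 - 0)/(3 - 0) × (0.2 - 1)/(3 - 1) × (0.2 - 2)/(3 - 2) = 0.014400

P(0.2) = 5×L_0(0.2) + 22×L_1(0.2) + (-5)×L_2(0.2) + (-2)×L_3(0.2) + (-5)×L_4(0.2)
P(0.2) = 16.168000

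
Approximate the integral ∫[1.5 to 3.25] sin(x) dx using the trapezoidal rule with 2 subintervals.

f(x) = sin(x)
a = 1.5, b = 3.25, n = 2
h = (b - a)/n = 0.875000

Trapezoidal rule: (h/2)[f(x₀) + 2f(x₁) + 2f(x₂) + ... + f(xₙ)]

x_0 = 1.5000, f(x_0) = 0.997495, coefficient = 1
x_1 = 2.3750, f(x_1) = 0.693685, coefficient = 2
x_2 = 3.2500, f(x_2) = -0.108195, coefficient = 1

I ≈ (0.875000/2) × 2.276670 = 0.996043
Exact value: 1.064867
Error: 0.068824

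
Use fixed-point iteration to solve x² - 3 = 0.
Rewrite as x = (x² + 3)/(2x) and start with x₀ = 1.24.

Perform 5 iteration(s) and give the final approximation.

Equation: x² - 3 = 0
Fixed-point form: x = (x² + 3)/(2x)
x₀ = 1.24

x_1 = g(1.240000) = 1.829677
x_2 = g(1.829677) = 1.734655
x_3 = g(1.734655) = 1.732053
x_4 = g(1.732053) = 1.732051
x_5 = g(1.732051) = 1.732051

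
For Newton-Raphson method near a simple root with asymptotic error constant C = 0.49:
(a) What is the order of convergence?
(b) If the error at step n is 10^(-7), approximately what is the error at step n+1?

(a) Newton-Raphson has quadratic (order 2) convergence near simple roots.
    This means |e_{n+1}| ≈ C|e_n|².

(b) With |e_n| = 10^(-7) and C = 0.49:
    |e_{n+1}| ≈ 0.49 × (10^(-7))² = 0.49 × 10^(-14)

(a) 2 (quadratic); (b) |e_{n+1}| ≈ 4.900e-15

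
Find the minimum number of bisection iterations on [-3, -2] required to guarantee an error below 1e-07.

We need (b-a)/2^n ≤ 1e-07
(-2 - (-3))/2^n ≤ 1e-07
1/2^n ≤ 1e-07
2^n ≥ 10000000
n ≥ log₂(10000000) = 23.25
n ≥ 24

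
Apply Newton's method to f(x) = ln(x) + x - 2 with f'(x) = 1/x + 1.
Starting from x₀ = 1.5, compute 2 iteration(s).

f(x) = ln(x) + x - 2
f'(x) = 1/x + 1
x₀ = 1.5

Newton-Raphson formula: x_{n+1} = x_n - f(x_n)/f'(x_n)

Iteration 1:
  f(1.500000) = -0.094535
  f'(1.500000) = 1.666667
  x_1 = 1.500000 - (-0.094535)/1.666667 = 1.556721
Iteration 2:
  f(1.556721) = -0.000697
  f'(1.556721) = 1.642376
  x_2 = 1.556721 - (-0.000697)/1.642376 = 1.557146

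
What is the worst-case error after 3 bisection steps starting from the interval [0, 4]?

Bisection error bound: |error| ≤ (b-a)/2^n
|error| ≤ (4 - 0)/2^3 = 4/2^3
|error| ≤ 0.5000000000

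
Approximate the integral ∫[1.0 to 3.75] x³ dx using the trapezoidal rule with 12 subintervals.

f(x) = x³
a = 1.0, b = 3.75, n = 12
h = (b - a)/n = 0.229167

Trapezoidal rule: (h/2)[f(x₀) + 2f(x₁) + 2f(x₂) + ... + f(xₙ)]

x_0 = 1.0000, f(x_0) = 1.000000, coefficient = 1
x_1 = 1.2292, f(x_1) = 1.857087, coefficient = 2
x_2 = 1.4583, f(x_2) = 3.101490, coefficient = 2
x_3 = 1.6875, f(x_3) = 4.805420, coefficient = 2
x_4 = 1.9167, f(x_4) = 7.041088, coefficient = 2
x_5 = 2.1458, f(x_5) = 9.880706, coefficient = 2
x_6 = 2.3750, f(x_6) = 13.396484, coefficient = 2
x_7 = 2.6042, f(x_7) = 17.660635, coefficient = 2
x_8 = 2.8333, f(x_8) = 22.745370, coefficient = 2
x_9 = 3.0625, f(x_9) = 28.722900, coefficient = 2
x_10 = 3.2917, f(x_10) = 35.665437, coefficient = 2
x_11 = 3.5208, f(x_11) = 43.645191, coefficient = 2
x_12 = 3.7500, f(x_12) = 52.734375, coefficient = 1

I ≈ (0.229167/2) × 430.777995 = 49.359979
Exact value: 49.188477
Error: 0.171502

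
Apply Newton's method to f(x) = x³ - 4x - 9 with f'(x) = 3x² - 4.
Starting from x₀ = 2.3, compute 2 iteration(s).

f(x) = x³ - 4x - 9
f'(x) = 3x² - 4
x₀ = 2.3

Newton-Raphson formula: x_{n+1} = x_n - f(x_n)/f'(x_n)

Iteration 1:
  f(2.300000) = -6.033000
  f'(2.300000) = 11.870000
  x_1 = 2.300000 - (-6.033000)/11.870000 = 2.808256
Iteration 2:
  f(2.808256) = 1.913732
  f'(2.808256) = 19.658907
  x_2 = 2.808256 - 1.913732/19.658907 = 2.710909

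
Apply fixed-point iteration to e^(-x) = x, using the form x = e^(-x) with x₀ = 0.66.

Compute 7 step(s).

Equation: e^(-x) = x
Fixed-point form: x = e^(-x)
x₀ = 0.66

x_1 = g(0.660000) = 0.516851
x_2 = g(0.516851) = 0.596395
x_3 = g(0.596395) = 0.550793
x_4 = g(0.550793) = 0.576492
x_5 = g(0.576492) = 0.561866
x_6 = g(0.561866) = 0.570144
x_7 = g(0.570144) = 0.565444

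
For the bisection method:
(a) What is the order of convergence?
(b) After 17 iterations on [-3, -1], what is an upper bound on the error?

(a) Bisection has linear (order 1) convergence; the error is halved each step.

(b) Error bound = (b-a)/2^n = (-1 - (-3))/2^{17}
    = 2/2^{17}

(a) 1 (linear); (b) error ≤ 1.53e-05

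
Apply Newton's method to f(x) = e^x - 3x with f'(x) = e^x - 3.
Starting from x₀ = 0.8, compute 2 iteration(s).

f(x) = e^x - 3x
f'(x) = e^x - 3
x₀ = 0.8

Newton-Raphson formula: x_{n+1} = x_n - f(x_n)/f'(x_n)

Iteration 1:
  f(0.800000) = -0.174459
  f'(0.800000) = -0.774459
  x_1 = 0.800000 - (-0.174459)/(-0.774459) = 0.574734
Iteration 2:
  f(0.574734) = 0.052456
  f'(0.574734) = -1.223342
  x_2 = 0.574734 - 0.052456/(-1.223342) = 0.617613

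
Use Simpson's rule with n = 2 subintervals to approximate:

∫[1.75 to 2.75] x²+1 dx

f(x) = x²+1
a = 1.75, b = 2.75, n = 2
h = (b - a)/n = 0.500000

Simpson's rule: (h/3)[f(x₀) + 4f(x₁) + 2f(x₂) + ... + f(xₙ)]

x_0 = 1.7500, f(x_0) = 4.062500, coefficient = 1
x_1 = 2.2500, f(x_1) = 6.062500, coefficient = 4
x_2 = 2.7500, f(x_2) = 8.562500, coefficient = 1

I ≈ (0.500000/3) × 36.875000 = 6.145833
Exact value: 6.145833
Error: 0.000000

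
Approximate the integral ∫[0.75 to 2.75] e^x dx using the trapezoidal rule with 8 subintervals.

f(x) = e^x
a = 0.75, b = 2.75, n = 8
h = (b - a)/n = 0.250000

Trapezoidal rule: (h/2)[f(x₀) + 2f(x₁) + 2f(x₂) + ... + f(xₙ)]

x_0 = 0.7500, f(x_0) = 2.117000, coefficient = 1
x_1 = 1.0000, f(x_1) = 2.718282, coefficient = 2
x_2 = 1.2500, f(x_2) = 3.490343, coefficient = 2
x_3 = 1.5000, f(x_3) = 4.481689, coefficient = 2
x_4 = 1.7500, f(x_4) = 5.754603, coefficient = 2
x_5 = 2.0000, f(x_5) = 7.389056, coefficient = 2
x_6 = 2.2500, f(x_6) = 9.487736, coefficient = 2
x_7 = 2.5000, f(x_7) = 12.182494, coefficient = 2
x_8 = 2.7500, f(x_8) = 15.642632, coefficient = 1

I ≈ (0.250000/2) × 108.768037 = 13.596005
Exact value: 13.525632
Error: 0.070373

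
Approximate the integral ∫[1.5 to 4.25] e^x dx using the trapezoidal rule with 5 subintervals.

f(x) = e^x
a = 1.5, b = 4.25, n = 5
h = (b - a)/n = 0.550000

Trapezoidal rule: (h/2)[f(x₀) + 2f(x₁) + 2f(x₂) + ... + f(xₙ)]

x_0 = 1.5000, f(x_0) = 4.481689, coefficient = 1
x_1 = 2.0500, f(x_1) = 7.767901, coefficient = 2
x_2 = 2.6000, f(x_2) = 13.463738, coefficient = 2
x_3 = 3.1500, f(x_3) = 23.336065, coefficient = 2
x_4 = 3.7000, f(x_4) = 40.447304, coefficient = 2
x_5 = 4.2500, f(x_5) = 70.105412, coefficient = 1

I ≈ (0.550000/2) × 244.617118 = 67.269707
Exact value: 65.623723
Error: 1.645984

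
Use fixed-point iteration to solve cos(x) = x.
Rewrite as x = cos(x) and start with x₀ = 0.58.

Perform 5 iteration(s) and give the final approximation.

Equation: cos(x) = x
Fixed-point form: x = cos(x)
x₀ = 0.58

x_1 = g(0.580000) = 0.836463
x_2 = g(0.836463) = 0.670093
x_3 = g(0.670093) = 0.783764
x_4 = g(0.783764) = 0.708261
x_5 = g(0.708261) = 0.759494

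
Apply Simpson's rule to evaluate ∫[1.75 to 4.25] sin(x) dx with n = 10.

f(x) = sin(x)
a = 1.75, b = 4.25, n = 10
h = (b - a)/n = 0.250000

Simpson's rule: (h/3)[f(x₀) + 4f(x₁) + 2f(x₂) + ... + f(xₙ)]

x_0 = 1.7500, f(x_0) = 0.983986, coefficient = 1
x_1 = 2.0000, f(x_1) = 0.909297, coefficient = 4
x_2 = 2.2500, f(x_2) = 0.778073, coefficient = 2
x_3 = 2.5000, f(x_3) = 0.598472, coefficient = 4
x_4 = 2.7500, f(x_4) = 0.381661, coefficient = 2
x_5 = 3.0000, f(x_5) = 0.141120, coefficient = 4
x_6 = 3.2500, f(x_6) = -0.108195, coefficient = 2
x_7 = 3.5000, f(x_7) = -0.350783, coefficient = 4
x_8 = 3.7500, f(x_8) = -0.571561, coefficient = 2
x_9 = 4.0000, f(x_9) = -0.756802, coefficient = 4
x_10 = 4.2500, f(x_10) = -0.894989, coefficient = 1

I ≈ (0.250000/3) × 3.214167 = 0.267847
Exact value: 0.267841
Error: 0.000006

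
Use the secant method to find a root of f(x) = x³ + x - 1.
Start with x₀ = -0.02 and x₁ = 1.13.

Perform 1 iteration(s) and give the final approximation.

f(x) = x³ + x - 1
x₀ = -0.02, x₁ = 1.13

Secant formula: x_{n+1} = x_n - f(x_n)(x_n - x_{n-1})/(f(x_n) - f(x_{n-1}))

Iteration 1:
  f(-0.020000) = -1.020008
  f(1.130000) = 1.572897
  x_2 = 1.130000 - 1.572897×(1.130000 - (-0.020000))/(1.572897 - (-1.020008))
       = 0.432392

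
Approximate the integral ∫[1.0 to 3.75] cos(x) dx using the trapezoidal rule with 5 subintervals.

f(x) = cos(x)
a = 1.0, b = 3.75, n = 5
h = (b - a)/n = 0.550000

Trapezoidal rule: (h/2)[f(x₀) + 2f(x₁) + 2f(x₂) + ... + f(xₙ)]

x_0 = 1.0000, f(x_0) = 0.540302, coefficient = 1
x_1 = 1.5500, f(x_1) = 0.020795, coefficient = 2
x_2 = 2.1000, f(x_2) = -0.504846, coefficient = 2
x_3 = 2.6500, f(x_3) = -0.881582, coefficient = 2
x_4 = 3.2000, f(x_4) = -0.998295, coefficient = 2
x_5 = 3.7500, f(x_5) = -0.820559, coefficient = 1

I ≈ (0.550000/2) × -5.008114 = -1.377231
Exact value: -1.413032
Error: 0.035801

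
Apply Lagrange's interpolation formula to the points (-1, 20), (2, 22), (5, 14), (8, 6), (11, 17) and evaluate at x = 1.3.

Lagrange interpolation formula:
P(x) = Σ yᵢ × Lᵢ(x)
where Lᵢ(x) = Π_{j≠i} (x - xⱼ)/(xᵢ - xⱼ)

L_0(1.3) = (1.3 - 2)/(-1 - 2) × (1.3 - 5)/(-1 - 5) × (1.3 - 8)/(-1 - 8) × (1.3 - 11)/(-1 - 11) = 0.086586
L_1(1.3) = (1.3 - (-1))/(2 - (-1)) × (1.3 - 5)/(2 - 5) × (1.3 - 8)/(2 - 8) × (1.3 - 11)/(2 - 11) = 1.137994
L_2(1.3) = (1.3 - (-1))/(5 - (-1)) × (1.3 - 2)/(5 - 2) × (1.3 - 8)/(5 - 8) × (1.3 - 11)/(5 - 11) = -0.322944
L_3(1.3) = (1.3 - (-1))/(8 - (-1)) × (1.3 - 2)/(8 - 2) × (1.3 - 5)/(8 - 5) × (1.3 - 11)/(8 - 11) = 0.118895
L_4(1.3) = (1.3 - (-1))/(11 - (-1)) × (1.3 - 2)/(11 - 2) × (1.3 - 5)/(11 - 5) × (1.3 - 8)/(11 - 8) = -0.020531

P(1.3) = 20×L_0(1.3) + 22×L_1(1.3) + 14×L_2(1.3) + 6×L_3(1.3) + 17×L_4(1.3)
P(1.3) = 22.610717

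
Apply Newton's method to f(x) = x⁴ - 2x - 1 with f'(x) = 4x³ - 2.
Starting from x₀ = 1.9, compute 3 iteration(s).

f(x) = x⁴ - 2x - 1
f'(x) = 4x³ - 2
x₀ = 1.9

Newton-Raphson formula: x_{n+1} = x_n - f(x_n)/f'(x_n)

Iteration 1:
  f(1.900000) = 8.232100
  f'(1.900000) = 25.436000
  x_1 = 1.900000 - 8.232100/25.436000 = 1.576360
Iteration 2:
  f(1.576360) = 2.022066
  f'(1.576360) = 13.668465
  x_2 = 1.576360 - 2.022066/13.668465 = 1.428424
Iteration 3:
  f(1.428424) = 0.306361
  f'(1.428424) = 9.658190
  x_3 = 1.428424 - 0.306361/9.658190 = 1.396703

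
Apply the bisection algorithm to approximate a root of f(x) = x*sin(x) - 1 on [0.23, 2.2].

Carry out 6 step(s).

f(x) = x*sin(x) - 1
Initial interval: [0.23, 2.2]

Iteration 1:
  c_1 = (0.230000 + 2.200000)/2 = 1.215000
  f(c_1) = f(1.215000) = 0.138904
  f(a) × f(c) < 0, new interval: [0.230000, 1.215000]
Iteration 2:
  c_2 = (0.230000 + 1.215000)/2 = 0.722500
  f(c_2) = f(0.722500) = -0.522238
  f(a) × f(c) ≥ 0, new interval: [0.722500, 1.215000]
Iteration 3:
  c_3 = (0.722500 + 1.215000)/2 = 0.968750
  f(c_3) = f(0.968750) = -0.201577
  f(a) × f(c) ≥ 0, new interval: [0.968750, 1.215000]
Iteration 4:
  c_4 = (0.968750 + 1.215000)/2 = 1.091875
  f(c_4) = f(1.091875) = -0.030969
  f(a) × f(c) ≥ 0, new interval: [1.091875, 1.215000]
Iteration 5:
  c_5 = (1.091875 + 1.215000)/2 = 1.153437
  f(c_5) = f(1.153437) = 0.054430
  f(a) × f(c) < 0, new interval: [1.091875, 1.153437]
Iteration 6:
  c_6 = (1.091875 + 1.153437)/2 = 1.122656
  f(c_6) = f(1.122656) = 0.011799
  f(a) × f(c) < 0, new interval: [1.091875, 1.122656]

After 6 iteration(s), the approximation is c_6 = 1.122656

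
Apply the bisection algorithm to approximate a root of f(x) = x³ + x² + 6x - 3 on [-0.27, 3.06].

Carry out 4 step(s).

f(x) = x³ + x² + 6x - 3
Initial interval: [-0.27, 3.06]

Iteration 1:
  c_1 = (-0.270000 + 3.060000)/2 = 1.395000
  f(c_1) = f(1.395000) = 10.030730
  f(a) × f(c) < 0, new interval: [-0.270000, 1.395000]
Iteration 2:
  c_2 = (-0.270000 + 1.395000)/2 = 0.562500
  f(c_2) = f(0.562500) = 0.869385
  f(a) × f(c) < 0, new interval: [-0.270000, 0.562500]
Iteration 3:
  c_3 = (-0.270000 + 0.562500)/2 = 0.146250
  f(c_3) = f(0.146250) = -2.097983
  f(a) × f(c) ≥ 0, new interval: [0.146250, 0.562500]
Iteration 4:
  c_4 = (0.146250 + 0.562500)/2 = 0.354375
  f(c_4) = f(0.354375) = -0.703665
  f(a) × f(c) ≥ 0, new interval: [0.354375, 0.562500]

After 4 iteration(s), the approximation is c_4 = 0.354375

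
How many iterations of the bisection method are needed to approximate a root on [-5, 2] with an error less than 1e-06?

We need (b-a)/2^n ≤ 1e-06
(2 - (-5))/2^n ≤ 1e-06
7/2^n ≤ 1e-06
2^n ≥ 7000000
n ≥ log₂(7000000) = 22.74
n ≥ 23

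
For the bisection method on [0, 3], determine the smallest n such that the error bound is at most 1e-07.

We need (b-a)/2^n ≤ 1e-07
(3 - 0)/2^n ≤ 1e-07
3/2^n ≤ 1e-07
2^n ≥ 30000000
n ≥ log₂(30000000) = 24.84
n ≥ 25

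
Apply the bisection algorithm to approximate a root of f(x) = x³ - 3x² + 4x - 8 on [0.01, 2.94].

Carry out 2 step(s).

f(x) = x³ - 3x² + 4x - 8
Initial interval: [0.01, 2.94]

Iteration 1:
  c_1 = (0.010000 + 2.940000)/2 = 1.475000
  f(c_1) = f(1.475000) = -5.417828
  f(a) × f(c) ≥ 0, new interval: [1.475000, 2.940000]
Iteration 2:
  c_2 = (1.475000 + 2.940000)/2 = 2.207500
  f(c_2) = f(2.207500) = -3.031897
  f(a) × f(c) ≥ 0, new interval: [2.207500, 2.940000]

After 2 iteration(s), the approximation is c_2 = 2.207500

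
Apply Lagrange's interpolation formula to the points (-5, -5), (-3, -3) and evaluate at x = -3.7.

Lagrange interpolation formula:
P(x) = Σ yᵢ × Lᵢ(x)
where Lᵢ(x) = Π_{j≠i} (x - xⱼ)/(xᵢ - xⱼ)

L_0(-3.7) = (-3.7 - (-3))/(-5 - (-3)) = 0.350000
L_1(-3.7) = (-3.7 - (-5))/(-3 - (-5)) = 0.650000

P(-3.7) = (-5)×L_0(-3.7) + (-3)×L_1(-3.7)
P(-3.7) = -3.700000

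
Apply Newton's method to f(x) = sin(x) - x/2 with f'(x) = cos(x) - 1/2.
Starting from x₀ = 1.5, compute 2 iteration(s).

f(x) = sin(x) - x/2
f'(x) = cos(x) - 1/2
x₀ = 1.5

Newton-Raphson formula: x_{n+1} = x_n - f(x_n)/f'(x_n)

Iteration 1:
  f(1.500000) = 0.247495
  f'(1.500000) = -0.429263
  x_1 = 1.500000 - 0.247495/(-0.429263) = 2.076558
Iteration 2:
  f(2.076558) = -0.163473
  f'(2.076558) = -0.984474
  x_2 = 2.076558 - (-0.163473)/(-0.984474) = 1.910507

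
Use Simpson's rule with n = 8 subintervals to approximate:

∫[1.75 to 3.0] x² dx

f(x) = x²
a = 1.75, b = 3.0, n = 8
h = (b - a)/n = 0.156250

Simpson's rule: (h/3)[f(x₀) + 4f(x₁) + 2f(x₂) + ... + f(xₙ)]

x_0 = 1.7500, f(x_0) = 3.062500, coefficient = 1
x_1 = 1.9062, f(x_1) = 3.633789, coefficient = 4
x_2 = 2.0625, f(x_2) = 4.253906, coefficient = 2
x_3 = 2.2188, f(x_3) = 4.922852, coefficient = 4
x_4 = 2.3750, f(x_4) = 5.640625, coefficient = 2
x_5 = 2.5312, f(x_5) = 6.407227, coefficient = 4
x_6 = 2.6875, f(x_6) = 7.222656, coefficient = 2
x_7 = 2.8438, f(x_7) = 8.086914, coefficient = 4
x_8 = 3.0000, f(x_8) = 9.000000, coefficient = 1

I ≈ (0.156250/3) × 138.500000 = 7.213542
Exact value: 7.213542
Error: 0.000000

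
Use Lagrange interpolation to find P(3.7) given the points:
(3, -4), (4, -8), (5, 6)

Lagrange interpolation formula:
P(x) = Σ yᵢ × Lᵢ(x)
where Lᵢ(x) = Π_{j≠i} (x - xⱼ)/(xᵢ - xⱼ)

L_0(3.7) = (3.7 - 4)/(3 - 4) × (3.7 - 5)/(3 - 5) = 0.195000
L_1(3.7) = (3.7 - 3)/(4 - 3) × (3.7 - 5)/(4 - 5) = 0.910000
L_2(3.7) = (3.7 - 3)/(5 - 3) × (3.7 - 4)/(5 - 4) = -0.105000

P(3.7) = (-4)×L_0(3.7) + (-8)×L_1(3.7) + 6×L_2(3.7)
P(3.7) = -8.690000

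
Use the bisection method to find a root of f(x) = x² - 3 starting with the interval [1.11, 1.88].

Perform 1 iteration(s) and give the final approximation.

f(x) = x² - 3
Initial interval: [1.11, 1.88]

Iteration 1:
  c_1 = (1.110000 + 1.880000)/2 = 1.495000
  f(c_1) = f(1.495000) = -0.764975
  f(a) × f(c) ≥ 0, new interval: [1.495000, 1.880000]

After 1 iteration(s), the approximation is c_1 = 1.495000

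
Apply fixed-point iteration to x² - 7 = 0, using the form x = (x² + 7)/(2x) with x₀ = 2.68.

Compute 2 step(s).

Equation: x² - 7 = 0
Fixed-point form: x = (x² + 7)/(2x)
x₀ = 2.68

x_1 = g(2.680000) = 2.645970
x_2 = g(2.645970) = 2.645751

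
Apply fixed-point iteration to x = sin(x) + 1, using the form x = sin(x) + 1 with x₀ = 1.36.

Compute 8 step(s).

Equation: x = sin(x) + 1
Fixed-point form: x = sin(x) + 1
x₀ = 1.36

x_1 = g(1.360000) = 1.977865
x_2 = g(1.977865) = 1.918285
x_3 = g(1.918285) = 1.940231
x_4 = g(1.940231) = 1.932532
x_5 = g(1.932532) = 1.935284
x_6 = g(1.935284) = 1.934306
x_7 = g(1.934306) = 1.934655
x_8 = g(1.934655) = 1.934531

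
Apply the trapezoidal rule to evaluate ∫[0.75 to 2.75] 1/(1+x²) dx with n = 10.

f(x) = 1/(1+x²)
a = 0.75, b = 2.75, n = 10
h = (b - a)/n = 0.200000

Trapezoidal rule: (h/2)[f(x₀) + 2f(x₁) + 2f(x₂) + ... + f(xₙ)]

x_0 = 0.7500, f(x_0) = 0.640000, coefficient = 1
x_1 = 0.9500, f(x_1) = 0.525624, coefficient = 2
x_2 = 1.1500, f(x_2) = 0.430571, coefficient = 2
x_3 = 1.3500, f(x_3) = 0.354296, coefficient = 2
x_4 = 1.5500, f(x_4) = 0.293902, coefficient = 2
x_5 = 1.7500, f(x_5) = 0.246154, coefficient = 2
x_6 = 1.9500, f(x_6) = 0.208225, coefficient = 2
x_7 = 2.1500, f(x_7) = 0.177857, coefficient = 2
x_8 = 2.3500, f(x_8) = 0.153315, coefficient = 2
x_9 = 2.5500, f(x_9) = 0.133289, coefficient = 2
x_10 = 2.7500, f(x_10) = 0.116788, coefficient = 1

I ≈ (0.200000/2) × 5.803252 = 0.580325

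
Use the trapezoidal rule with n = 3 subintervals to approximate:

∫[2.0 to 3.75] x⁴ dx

f(x) = x⁴
a = 2.0, b = 3.75, n = 3
h = (b - a)/n = 0.583333

Trapezoidal rule: (h/2)[f(x₀) + 2f(x₁) + 2f(x₂) + ... + f(xₙ)]

x_0 = 2.0000, f(x_0) = 16.000000, coefficient = 1
x_1 = 2.5833, f(x_1) = 44.537085, coefficient = 2
x_2 = 3.1667, f(x_2) = 100.556327, coefficient = 2
x_3 = 3.7500, f(x_3) = 197.753906, coefficient = 1

I ≈ (0.583333/2) × 503.940731 = 146.982713
Exact value: 141.915430
Error: 5.067284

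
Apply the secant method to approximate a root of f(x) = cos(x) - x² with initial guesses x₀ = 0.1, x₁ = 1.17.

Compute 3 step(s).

f(x) = cos(x) - x²
x₀ = 0.1, x₁ = 1.17

Secant formula: x_{n+1} = x_n - f(x_n)(x_n - x_{n-1})/(f(x_n) - f(x_{n-1}))

Iteration 1:
  f(0.100000) = 0.985004
  f(1.170000) = -0.978748
  x_2 = 1.170000 - (-0.978748)×(1.170000 - 0.100000)/(-0.978748 - 0.985004)
       = 0.636704
Iteration 2:
  f(1.170000) = -0.978748
  f(0.636704) = 0.398667
  x_3 = 0.636704 - 0.398667×(0.636704 - 1.170000)/(0.398667 - (-0.978748))
       = 0.791057
Iteration 3:
  f(0.636704) = 0.398667
  f(0.791057) = 0.077323
  x_4 = 0.791057 - 0.077323×(0.791057 - 0.636704)/(0.077323 - 0.398667)
       = 0.828198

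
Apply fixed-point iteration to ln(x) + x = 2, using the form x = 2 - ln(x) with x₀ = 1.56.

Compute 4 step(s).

Equation: ln(x) + x = 2
Fixed-point form: x = 2 - ln(x)
x₀ = 1.56

x_1 = g(1.560000) = 1.555314
x_2 = g(1.555314) = 1.558322
x_3 = g(1.558322) = 1.556390
x_4 = g(1.556390) = 1.557631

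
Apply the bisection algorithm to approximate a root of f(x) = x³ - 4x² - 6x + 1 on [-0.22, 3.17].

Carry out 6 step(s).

f(x) = x³ - 4x² - 6x + 1
Initial interval: [-0.22, 3.17]

Iteration 1:
  c_1 = (-0.220000 + 3.170000)/2 = 1.475000
  f(c_1) = f(1.475000) = -13.343453
  f(a) × f(c) < 0, new interval: [-0.220000, 1.475000]
Iteration 2:
  c_2 = (-0.220000 + 1.475000)/2 = 0.627500
  f(c_2) = f(0.627500) = -4.092943
  f(a) × f(c) < 0, new interval: [-0.220000, 0.627500]
Iteration 3:
  c_3 = (-0.220000 + 0.627500)/2 = 0.203750
  f(c_3) = f(0.203750) = -0.380098
  f(a) × f(c) < 0, new interval: [-0.220000, 0.203750]
Iteration 4:
  c_4 = (-0.220000 + 0.203750)/2 = -0.008125
  f(c_4) = f(-0.008125) = 1.048485
  f(a) × f(c) ≥ 0, new interval: [-0.008125, 0.203750]
Iteration 5:
  c_5 = (-0.008125 + 0.203750)/2 = 0.097812
  f(c_5) = f(0.097812) = 0.375792
  f(a) × f(c) ≥ 0, new interval: [0.097812, 0.203750]
Iteration 6:
  c_6 = (0.097812 + 0.203750)/2 = 0.150781
  f(c_6) = f(0.150781) = 0.007801
  f(a) × f(c) ≥ 0, new interval: [0.150781, 0.203750]

After 6 iteration(s), the approximation is c_6 = 0.150781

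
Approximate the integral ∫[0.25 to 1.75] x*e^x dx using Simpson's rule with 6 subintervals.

f(x) = x*e^x
a = 0.25, b = 1.75, n = 6
h = (b - a)/n = 0.250000

Simpson's rule: (h/3)[f(x₀) + 4f(x₁) + 2f(x₂) + ... + f(xₙ)]

x_0 = 0.2500, f(x_0) = 0.321006, coefficient = 1
x_1 = 0.5000, f(x_1) = 0.824361, coefficient = 4
x_2 = 0.7500, f(x_2) = 1.587750, coefficient = 2
x_3 = 1.0000, f(x_3) = 2.718282, coefficient = 4
x_4 = 1.2500, f(x_4) = 4.362929, coefficient = 2
x_5 = 1.5000, f(x_5) = 6.722534, coefficient = 4
x_6 = 1.7500, f(x_6) = 10.070555, coefficient = 1

I ≈ (0.250000/3) × 63.353623 = 5.279469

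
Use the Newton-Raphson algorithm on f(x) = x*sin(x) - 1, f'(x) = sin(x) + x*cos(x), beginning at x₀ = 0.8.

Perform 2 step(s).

f(x) = x*sin(x) - 1
f'(x) = sin(x) + x*cos(x)
x₀ = 0.8

Newton-Raphson formula: x_{n+1} = x_n - f(x_n)/f'(x_n)

Iteration 1:
  f(0.800000) = -0.426115
  f'(0.800000) = 1.274721
  x_1 = 0.800000 - (-0.426115)/1.274721 = 1.134281
Iteration 2:
  f(1.134281) = 0.027920
  f'(1.134281) = 1.385786
  x_2 = 1.134281 - 0.027920/1.385786 = 1.114134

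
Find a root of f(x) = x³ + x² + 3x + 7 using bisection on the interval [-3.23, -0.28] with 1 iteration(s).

f(x) = x³ + x² + 3x + 7
Initial interval: [-3.23, -0.28]

Iteration 1:
  c_1 = (-3.230000 + (-0.280000))/2 = -1.755000
  f(c_1) = f(-1.755000) = -0.590419
  f(a) × f(c) ≥ 0, new interval: [-1.755000, -0.280000]

After 1 iteration(s), the approximation is c_1 = -1.755000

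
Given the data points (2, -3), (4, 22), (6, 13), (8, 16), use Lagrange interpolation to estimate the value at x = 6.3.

Lagrange interpolation formula:
P(x) = Σ yᵢ × Lᵢ(x)
where Lᵢ(x) = Π_{j≠i} (x - xⱼ)/(xᵢ - xⱼ)

L_0(6.3) = (6.3 - 4)/(2 - 4) × (6.3 - 6)/(2 - 6) × (6.3 - 8)/(2 - 8) = 0.024437
L_1(6.3) = (6.3 - 2)/(4 - 2) × (6.3 - 6)/(4 - 6) × (6.3 - 8)/(4 - 8) = -0.137062
L_2(6.3) = (6.3 - 2)/(6 - 2) × (6.3 - 4)/(6 - 4) × (6.3 - 8)/(6 - 8) = 1.050812
L_3(6.3) = (6.3 - 2)/(8 - 2) × (6.3 - 4)/(8 - 4) × (6.3 - 6)/(8 - 6) = 0.061812

P(6.3) = (-3)×L_0(6.3) + 22×L_1(6.3) + 13×L_2(6.3) + 16×L_3(6.3)
P(6.3) = 11.560875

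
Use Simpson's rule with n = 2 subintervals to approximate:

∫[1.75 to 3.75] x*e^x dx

f(x) = x*e^x
a = 1.75, b = 3.75, n = 2
h = (b - a)/n = 1.000000

Simpson's rule: (h/3)[f(x₀) + 4f(x₁) + 2f(x₂) + ... + f(xₙ)]

x_0 = 1.7500, f(x_0) = 10.070555, coefficient = 1
x_1 = 2.7500, f(x_1) = 43.017238, coefficient = 4
x_2 = 3.7500, f(x_2) = 159.454058, coefficient = 1

I ≈ (1.000000/3) × 341.593563 = 113.864521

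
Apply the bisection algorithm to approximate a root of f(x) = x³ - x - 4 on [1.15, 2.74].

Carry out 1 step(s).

f(x) = x³ - x - 4
Initial interval: [1.15, 2.74]

Iteration 1:
  c_1 = (1.150000 + 2.740000)/2 = 1.945000
  f(c_1) = f(1.945000) = 1.412984
  f(a) × f(c) < 0, new interval: [1.150000, 1.945000]

After 1 iteration(s), the approximation is c_1 = 1.945000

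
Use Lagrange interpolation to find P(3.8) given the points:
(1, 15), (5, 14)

Lagrange interpolation formula:
P(x) = Σ yᵢ × Lᵢ(x)
where Lᵢ(x) = Π_{j≠i} (x - xⱼ)/(xᵢ - xⱼ)

L_0(3.8) = (3.8 - 5)/(1 - 5) = 0.300000
L_1(3.8) = (3.8 - 1)/(5 - 1) = 0.700000

P(3.8) = 15×L_0(3.8) + 14×L_1(3.8)
P(3.8) = 14.300000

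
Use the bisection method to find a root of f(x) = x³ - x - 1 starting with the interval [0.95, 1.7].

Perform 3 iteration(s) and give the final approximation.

f(x) = x³ - x - 1
Initial interval: [0.95, 1.7]

Iteration 1:
  c_1 = (0.950000 + 1.700000)/2 = 1.325000
  f(c_1) = f(1.325000) = 0.001203
  f(a) × f(c) < 0, new interval: [0.950000, 1.325000]
Iteration 2:
  c_2 = (0.950000 + 1.325000)/2 = 1.137500
  f(c_2) = f(1.137500) = -0.665682
  f(a) × f(c) ≥ 0, new interval: [1.137500, 1.325000]
Iteration 3:
  c_3 = (1.137500 + 1.325000)/2 = 1.231250
  f(c_3) = f(1.231250) = -0.364704
  f(a) × f(c) ≥ 0, new interval: [1.231250, 1.325000]

After 3 iteration(s), the approximation is c_3 = 1.231250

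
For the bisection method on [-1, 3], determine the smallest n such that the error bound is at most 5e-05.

We need (b-a)/2^n ≤ 5e-05
(3 - (-1))/2^n ≤ 5e-05
4/2^n ≤ 5e-05
2^n ≥ 80000
n ≥ log₂(80000) = 16.29
n ≥ 17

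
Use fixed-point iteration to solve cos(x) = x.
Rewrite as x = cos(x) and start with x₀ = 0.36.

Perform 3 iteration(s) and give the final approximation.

Equation: cos(x) = x
Fixed-point form: x = cos(x)
x₀ = 0.36

x_1 = g(0.360000) = 0.935897
x_2 = g(0.935897) = 0.593097
x_3 = g(0.593097) = 0.829214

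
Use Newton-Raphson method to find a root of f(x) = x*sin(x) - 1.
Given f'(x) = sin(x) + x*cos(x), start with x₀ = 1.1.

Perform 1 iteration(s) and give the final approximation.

f(x) = x*sin(x) - 1
f'(x) = sin(x) + x*cos(x)
x₀ = 1.1

Newton-Raphson formula: x_{n+1} = x_n - f(x_n)/f'(x_n)

Iteration 1:
  f(1.100000) = -0.019672
  f'(1.100000) = 1.390163
  x_1 = 1.100000 - (-0.019672)/1.390163 = 1.114151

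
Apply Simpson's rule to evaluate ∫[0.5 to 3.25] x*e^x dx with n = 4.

f(x) = x*e^x
a = 0.5, b = 3.25, n = 4
h = (b - a)/n = 0.687500

Simpson's rule: (h/3)[f(x₀) + 4f(x₁) + 2f(x₂) + ... + f(xₙ)]

x_0 = 0.5000, f(x_0) = 0.824361, coefficient = 1
x_1 = 1.1875, f(x_1) = 3.893663, coefficient = 4
x_2 = 1.8750, f(x_2) = 12.226536, coefficient = 2
x_3 = 2.5625, f(x_3) = 33.231006, coefficient = 4
x_4 = 3.2500, f(x_4) = 83.818605, coefficient = 1

I ≈ (0.687500/3) × 257.594710 = 59.032121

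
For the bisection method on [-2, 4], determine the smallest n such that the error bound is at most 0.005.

We need (b-a)/2^n ≤ 0.005
(4 - (-2))/2^n ≤ 0.005
6/2^n ≤ 0.005
2^n ≥ 1200
n ≥ log₂(1200) = 10.23
n ≥ 11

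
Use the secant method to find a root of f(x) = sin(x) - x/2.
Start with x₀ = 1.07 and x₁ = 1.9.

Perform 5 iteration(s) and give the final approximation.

f(x) = sin(x) - x/2
x₀ = 1.07, x₁ = 1.9

Secant formula: x_{n+1} = x_n - f(x_n)(x_n - x_{n-1})/(f(x_n) - f(x_{n-1}))

Iteration 1:
  f(1.070000) = 0.342201
  f(1.900000) = -0.003700
  x_2 = 1.900000 - (-0.003700)×(1.900000 - 1.070000)/(-0.003700 - 0.342201)
       = 1.891122
Iteration 2:
  f(1.900000) = -0.003700
  f(1.891122) = 0.003572
  x_3 = 1.891122 - 0.003572×(1.891122 - 1.900000)/(0.003572 - (-0.003700))
       = 1.895483
Iteration 3:
  f(1.891122) = 0.003572
  f(1.895483) = 0.000009
  x_4 = 1.895483 - 0.000009×(1.895483 - 1.891122)/(0.000009 - 0.003572)
       = 1.895494
Iteration 4:
  f(1.895483) = 0.000009
  f(1.895494) = 0.000000
  x_5 = 1.895494 - 0.000000×(1.895494 - 1.895483)/(0.000000 - 0.000009)
       = 1.895494
Iteration 5:
  f(1.895494) = 0.000000
  f(1.895494) = 0.000000
  x_6 = 1.895494 - 0.000000×(1.895494 - 1.895494)/(0.000000 - 0.000000)
       = 1.895494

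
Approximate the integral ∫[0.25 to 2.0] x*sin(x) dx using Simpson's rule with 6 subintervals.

f(x) = x*sin(x)
a = 0.25, b = 2.0, n = 6
h = (b - a)/n = 0.291667

Simpson's rule: (h/3)[f(x₀) + 4f(x₁) + 2f(x₂) + ... + f(xₙ)]

x_0 = 0.2500, f(x_0) = 0.061851, coefficient = 1
x_1 = 0.5417, f(x_1) = 0.279264, coefficient = 4
x_2 = 0.8333, f(x_2) = 0.616814, coefficient = 2
x_3 = 1.1250, f(x_3) = 1.015051, coefficient = 4
x_4 = 1.4167, f(x_4) = 1.399873, coefficient = 2
x_5 = 1.7083, f(x_5) = 1.692201, coefficient = 4
x_6 = 2.0000, f(x_6) = 1.818595, coefficient = 1

I ≈ (0.291667/3) × 17.859885 = 1.736378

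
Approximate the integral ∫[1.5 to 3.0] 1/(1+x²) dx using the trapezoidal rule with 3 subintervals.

f(x) = 1/(1+x²)
a = 1.5, b = 3.0, n = 3
h = (b - a)/n = 0.500000

Trapezoidal rule: (h/2)[f(x₀) + 2f(x₁) + 2f(x₂) + ... + f(xₙ)]

x_0 = 1.5000, f(x_0) = 0.307692, coefficient = 1
x_1 = 2.0000, f(x_1) = 0.200000, coefficient = 2
x_2 = 2.5000, f(x_2) = 0.137931, coefficient = 2
x_3 = 3.0000, f(x_3) = 0.100000, coefficient = 1

I ≈ (0.500000/2) × 1.083554 = 0.270889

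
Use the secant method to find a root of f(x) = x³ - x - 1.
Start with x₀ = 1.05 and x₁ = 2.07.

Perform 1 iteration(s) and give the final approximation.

f(x) = x³ - x - 1
x₀ = 1.05, x₁ = 2.07

Secant formula: x_{n+1} = x_n - f(x_n)(x_n - x_{n-1})/(f(x_n) - f(x_{n-1}))

Iteration 1:
  f(1.050000) = -0.892375
  f(2.070000) = 5.799743
  x_2 = 2.070000 - 5.799743×(2.070000 - 1.050000)/(5.799743 - (-0.892375))
       = 1.186014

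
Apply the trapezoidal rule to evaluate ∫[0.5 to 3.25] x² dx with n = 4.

f(x) = x²
a = 0.5, b = 3.25, n = 4
h = (b - a)/n = 0.687500

Trapezoidal rule: (h/2)[f(x₀) + 2f(x₁) + 2f(x₂) + ... + f(xₙ)]

x_0 = 0.5000, f(x_0) = 0.250000, coefficient = 1
x_1 = 1.1875, f(x_1) = 1.410156, coefficient = 2
x_2 = 1.8750, f(x_2) = 3.515625, coefficient = 2
x_3 = 2.5625, f(x_3) = 6.566406, coefficient = 2
x_4 = 3.2500, f(x_4) = 10.562500, coefficient = 1

I ≈ (0.687500/2) × 33.796875 = 11.617676
Exact value: 11.401042
Error: 0.216634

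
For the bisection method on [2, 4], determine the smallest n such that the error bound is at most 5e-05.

We need (b-a)/2^n ≤ 5e-05
(4 - 2)/2^n ≤ 5e-05
2/2^n ≤ 5e-05
2^n ≥ 40000
n ≥ log₂(40000) = 15.29
n ≥ 16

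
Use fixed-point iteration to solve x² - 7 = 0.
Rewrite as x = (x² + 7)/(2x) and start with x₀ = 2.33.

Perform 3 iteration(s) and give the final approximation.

Equation: x² - 7 = 0
Fixed-point form: x = (x² + 7)/(2x)
x₀ = 2.33

x_1 = g(2.330000) = 2.667146
x_2 = g(2.667146) = 2.645837
x_3 = g(2.645837) = 2.645751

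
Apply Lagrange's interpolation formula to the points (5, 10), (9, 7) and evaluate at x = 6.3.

Lagrange interpolation formula:
P(x) = Σ yᵢ × Lᵢ(x)
where Lᵢ(x) = Π_{j≠i} (x - xⱼ)/(xᵢ - xⱼ)

L_0(6.3) = (6.3 - 9)/(5 - 9) = 0.675000
L_1(6.3) = (6.3 - 5)/(9 - 5) = 0.325000

P(6.3) = 10×L_0(6.3) + 7×L_1(6.3)
P(6.3) = 9.025000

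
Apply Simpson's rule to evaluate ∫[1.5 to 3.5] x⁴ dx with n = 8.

f(x) = x⁴
a = 1.5, b = 3.5, n = 8
h = (b - a)/n = 0.250000

Simpson's rule: (h/3)[f(x₀) + 4f(x₁) + 2f(x₂) + ... + f(xₙ)]

x_0 = 1.5000, f(x_0) = 5.062500, coefficient = 1
x_1 = 1.7500, f(x_1) = 9.378906, coefficient = 4
x_2 = 2.0000, f(x_2) = 16.000000, coefficient = 2
x_3 = 2.2500, f(x_3) = 25.628906, coefficient = 4
x_4 = 2.5000, f(x_4) = 39.062500, coefficient = 2
x_5 = 2.7500, f(x_5) = 57.191406, coefficient = 4
x_6 = 3.0000, f(x_6) = 81.000000, coefficient = 2
x_7 = 3.2500, f(x_7) = 111.566406, coefficient = 4
x_8 = 3.5000, f(x_8) = 150.062500, coefficient = 1

I ≈ (0.250000/3) × 1242.312500 = 103.526042
Exact value: 103.525000
Error: 0.001042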